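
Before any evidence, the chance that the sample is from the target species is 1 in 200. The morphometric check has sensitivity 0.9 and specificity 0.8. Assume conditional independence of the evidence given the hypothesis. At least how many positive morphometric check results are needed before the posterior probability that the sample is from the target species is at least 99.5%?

8

Prior odds: 0.005 ÷ 0.995 = 1/199.
False-positive rate = 1 − 0.8 = 0.2; likelihood ratio of a positive = 0.9/0.2 = 4.5.
Target odds: 0.995 ÷ 0.005 = 199.
Need (1/199) × 4.5ⁿ ≥ 199, i.e. 4.5ⁿ ≥ 39601.
4.5⁷ = 4782969/128 falls short of 39601 but 4.5⁸ = 43046721/256 reaches it, so n = 8.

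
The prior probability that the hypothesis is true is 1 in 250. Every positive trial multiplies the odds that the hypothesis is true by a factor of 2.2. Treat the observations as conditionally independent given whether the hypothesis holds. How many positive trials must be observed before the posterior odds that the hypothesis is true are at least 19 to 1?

Prior odds = 0.004/0.996 = 1/249.
Likelihood ratio per positive trial = 2.2.
Target odds = 19.
Require 2.2ⁿ ≥ 19 ÷ (1/249) = 4731.
2.2¹⁰ ≈2655.99 falls short of 4731 but 2.2¹¹ ≈5843.18 reaches it, so n = 11.

11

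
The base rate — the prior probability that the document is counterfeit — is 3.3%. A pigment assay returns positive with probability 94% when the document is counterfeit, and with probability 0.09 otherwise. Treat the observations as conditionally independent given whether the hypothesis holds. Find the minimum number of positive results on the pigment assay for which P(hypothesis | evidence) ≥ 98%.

4

Prior odds = 0.033/0.967 = 33/967.
Likelihood ratio of a positive result = 0.94/0.09 = 94/9.
Target odds: 0.98 ÷ 0.02 = 49.
Require (94/9)ⁿ ≥ 49 ÷ (33/967) = 47383/33.
(94/9)³ = 830584/729 falls short of 47383/33 but (94/9)⁴ = 78074896/6561 reaches it, so n = 4.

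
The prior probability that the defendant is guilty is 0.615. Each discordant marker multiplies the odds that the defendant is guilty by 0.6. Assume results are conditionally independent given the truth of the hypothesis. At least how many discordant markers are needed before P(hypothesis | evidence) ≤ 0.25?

Prior odds = 0.615/0.385 = 123/77.
Likelihood ratio per discordant marker = 0.6.
Target odds: 0.25 ÷ 0.75 = 1/3.
Require 0.6ⁿ ≤ 1/3 ÷ (123/77) = 77/369.
0.6³ = 0.216 is still above 77/369 but 0.6⁴ = 0.1296 is at or below it, so n = 4.

4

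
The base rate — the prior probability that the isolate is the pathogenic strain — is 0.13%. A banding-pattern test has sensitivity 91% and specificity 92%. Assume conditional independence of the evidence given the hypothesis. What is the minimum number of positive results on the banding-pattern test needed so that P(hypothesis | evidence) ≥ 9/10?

Prior odds: 0.0013 ÷ 0.9987 = 13/9987.
False-positive rate = 1 − 0.92 = 0.08; likelihood ratio of a positive = 0.91/0.08 = 11.375.
Target odds: 0.9 ÷ 0.1 = 9.
Need (13/9987) × 11.375ⁿ ≥ 9, i.e. 11.375ⁿ ≥ 89883/13.
11.375³ = 753571/512 falls short of 89883/13 but 11.375⁴ = 68574961/4096 reaches it, so n = 4.

4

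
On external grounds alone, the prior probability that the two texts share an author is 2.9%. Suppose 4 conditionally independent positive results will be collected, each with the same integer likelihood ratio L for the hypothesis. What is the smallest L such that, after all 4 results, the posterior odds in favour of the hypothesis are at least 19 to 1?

Prior odds = 0.029/0.971 = 29/971.
Target odds = 19.
Need L⁴ ≥ 19 ÷ (29/971) = 18449/29.
5⁴ = 625 < 18449/29 ≤ 1296 = 6⁴, so L = 6.

6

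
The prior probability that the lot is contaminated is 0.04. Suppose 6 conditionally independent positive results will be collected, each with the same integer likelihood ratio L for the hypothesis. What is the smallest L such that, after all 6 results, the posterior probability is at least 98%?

4

Prior odds = 0.04/0.96 = 1/24.
Target odds = 0.98/0.02 = 49.
Need L⁶ ≥ 49 ÷ (1/24) = 1176.
3⁶ = 729 < 1176 ≤ 4096 = 4⁶, so L = 4.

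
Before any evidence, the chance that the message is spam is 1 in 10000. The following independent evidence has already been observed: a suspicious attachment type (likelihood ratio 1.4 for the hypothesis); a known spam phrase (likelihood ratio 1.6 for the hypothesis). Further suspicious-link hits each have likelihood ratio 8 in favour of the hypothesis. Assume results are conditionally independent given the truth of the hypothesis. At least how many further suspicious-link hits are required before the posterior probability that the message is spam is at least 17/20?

Prior odds = 0.0001/0.9999 = 1/9999.
Combined Bayes factor of the evidence already in hand = 1.4 × 1.6 = 2.24.
Odds after that evidence = (1/9999) × 2.24 = 56/249975.
Target odds = 0.85/0.15 = 17/3.
Need 8ⁿ ≥ 17/3 ÷ (56/249975) = 1416525/56.
8⁴ = 4096 falls short of 1416525/56 but 8⁵ = 32768 reaches it, so n = 5.

5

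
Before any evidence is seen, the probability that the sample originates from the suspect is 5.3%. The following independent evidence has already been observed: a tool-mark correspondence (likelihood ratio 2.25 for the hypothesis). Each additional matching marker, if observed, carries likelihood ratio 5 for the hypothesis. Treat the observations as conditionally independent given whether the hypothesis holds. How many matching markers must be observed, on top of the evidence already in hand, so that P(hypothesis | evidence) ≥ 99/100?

Prior odds = 0.053/0.947 = 53/947.
Bayes factor of the evidence already in hand = 2.25.
Odds after that evidence = (53/947) × 2.25 = 477/3788.
Target odds = 0.99/0.01 = 99.
Need 5ⁿ ≥ 99 ÷ (477/3788) = 41668/53.
5⁴ = 625 falls short of 41668/53 but 5⁵ = 3125 reaches it, so n = 5.

5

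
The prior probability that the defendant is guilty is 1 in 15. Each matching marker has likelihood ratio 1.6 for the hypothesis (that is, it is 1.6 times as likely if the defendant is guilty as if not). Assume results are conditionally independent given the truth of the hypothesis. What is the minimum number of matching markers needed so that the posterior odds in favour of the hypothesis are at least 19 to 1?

Prior odds = (1/15)/(14/15) = 1/14.
Likelihood ratio per matching marker = 1.6.
Target odds = 19.
Require 1.6ⁿ ≥ 19 ÷ (1/14) = 266.
1.6¹¹ ≈175.922 falls short of 266 but 1.6¹² ≈281.475 reaches it, so n = 12.

12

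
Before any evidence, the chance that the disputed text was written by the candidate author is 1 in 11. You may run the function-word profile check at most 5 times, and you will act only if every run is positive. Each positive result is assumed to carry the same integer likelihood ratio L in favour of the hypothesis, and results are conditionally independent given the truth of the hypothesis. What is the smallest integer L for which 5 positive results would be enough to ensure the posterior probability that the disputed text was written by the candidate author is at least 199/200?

5

Prior odds = (1/11)/(10/11) = 0.1.
Target odds = 0.995/0.005 = 199.
Need L⁵ ≥ 199 ÷ 0.1 = 1990.
4⁵ = 1024 < 1990 ≤ 3125 = 5⁵, so L = 5.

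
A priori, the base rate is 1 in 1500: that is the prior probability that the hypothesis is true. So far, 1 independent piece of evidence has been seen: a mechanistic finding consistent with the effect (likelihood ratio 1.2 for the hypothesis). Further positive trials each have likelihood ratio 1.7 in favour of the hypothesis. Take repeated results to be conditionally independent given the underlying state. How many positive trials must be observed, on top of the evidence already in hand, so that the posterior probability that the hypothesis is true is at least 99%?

23

Prior odds = (1/1500)/(1499/1500) = 1/1499.
Bayes factor of the evidence already in hand = 1.2.
Odds after that evidence = (1/1499) × 1.2 = 6/7495.
Target odds = 0.99/0.01 = 99.
Need 1.7ⁿ ≥ 99 ÷ (6/7495) = 123667.5.
1.7²² ≈117456 falls short of 123667.5 but 1.7²³ ≈199676 reaches it, so n = 23.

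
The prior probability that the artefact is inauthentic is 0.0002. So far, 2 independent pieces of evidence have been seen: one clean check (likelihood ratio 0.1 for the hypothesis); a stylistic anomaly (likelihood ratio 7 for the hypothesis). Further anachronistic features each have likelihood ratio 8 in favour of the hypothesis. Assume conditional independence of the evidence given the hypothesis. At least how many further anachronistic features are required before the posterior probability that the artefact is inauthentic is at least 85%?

6

Prior odds = 0.0002/0.9998 = 1/4999.
Combined Bayes factor of the evidence already in hand = 0.1 × 7 = 0.7.
Odds after that evidence = (1/4999) × 0.7 = 7/49990.
Target odds = 0.85/0.15 = 17/3.
Need 8ⁿ ≥ 17/3 ÷ (7/49990) = 849830/21.
8⁵ = 32768 falls short of 849830/21 but 8⁶ = 262144 reaches it, so n = 6.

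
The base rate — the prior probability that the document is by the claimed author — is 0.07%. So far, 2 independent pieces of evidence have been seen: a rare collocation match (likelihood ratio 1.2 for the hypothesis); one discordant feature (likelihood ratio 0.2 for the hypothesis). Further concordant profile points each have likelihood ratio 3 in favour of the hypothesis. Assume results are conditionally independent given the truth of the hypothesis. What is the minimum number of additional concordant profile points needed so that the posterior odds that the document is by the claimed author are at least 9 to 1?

10

Prior odds = 0.0007/0.9993 = 7/9993.
Combined Bayes factor of the evidence already in hand = 1.2 × 0.2 = 0.24.
Odds after that evidence = (7/9993) × 0.24 = 14/83275.
Target odds = 9.
Need 3ⁿ ≥ 9 ÷ (14/83275) = 749475/14.
3⁹ = 19683 falls short of 749475/14 but 3¹⁰ = 59049 reaches it, so n = 10.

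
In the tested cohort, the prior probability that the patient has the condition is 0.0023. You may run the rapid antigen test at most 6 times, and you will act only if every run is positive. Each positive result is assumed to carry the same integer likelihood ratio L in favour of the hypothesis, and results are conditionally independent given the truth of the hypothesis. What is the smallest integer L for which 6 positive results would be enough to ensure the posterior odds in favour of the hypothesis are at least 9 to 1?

4

Prior odds = 0.0023/0.9977 = 23/9977.
Target odds = 9.
Need L⁶ ≥ 9 ÷ (23/9977) = 89793/23.
3⁶ = 729 < 89793/23 ≤ 4096 = 4⁶, so L = 4.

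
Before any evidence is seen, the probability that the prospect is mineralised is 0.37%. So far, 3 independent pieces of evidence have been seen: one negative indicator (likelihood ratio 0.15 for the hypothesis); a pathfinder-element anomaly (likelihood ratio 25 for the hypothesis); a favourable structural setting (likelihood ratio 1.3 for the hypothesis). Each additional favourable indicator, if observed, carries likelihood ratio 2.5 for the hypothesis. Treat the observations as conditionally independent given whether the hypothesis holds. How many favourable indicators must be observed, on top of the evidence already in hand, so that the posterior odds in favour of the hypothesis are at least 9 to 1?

7

Prior odds = 0.0037/0.9963 = 37/9963.
Combined Bayes factor of the evidence already in hand = 0.15 × 25 × 1.3 = 4.875.
Odds after that evidence = (37/9963) × 4.875 = 481/26568.
Target odds = 9.
Need 2.5ⁿ ≥ 9 ÷ (481/26568) = 239112/481.
2.5⁶ = 244.140625 falls short of 239112/481 but 2.5⁷ = 610.3515625 reaches it, so n = 7.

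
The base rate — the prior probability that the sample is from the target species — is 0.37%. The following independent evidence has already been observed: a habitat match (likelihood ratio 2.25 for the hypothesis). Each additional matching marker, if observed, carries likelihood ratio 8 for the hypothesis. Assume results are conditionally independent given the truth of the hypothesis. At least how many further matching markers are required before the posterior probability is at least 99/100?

5

Prior odds = 0.0037/0.9963 = 37/9963.
Bayes factor of the evidence already in hand = 2.25.
Odds after that evidence = (37/9963) × 2.25 = 37/4428.
Target odds = 0.99/0.01 = 99.
Need 8ⁿ ≥ 99 ÷ (37/4428) = 438372/37.
8⁴ = 4096 falls short of 438372/37 but 8⁵ = 32768 reaches it, so n = 5.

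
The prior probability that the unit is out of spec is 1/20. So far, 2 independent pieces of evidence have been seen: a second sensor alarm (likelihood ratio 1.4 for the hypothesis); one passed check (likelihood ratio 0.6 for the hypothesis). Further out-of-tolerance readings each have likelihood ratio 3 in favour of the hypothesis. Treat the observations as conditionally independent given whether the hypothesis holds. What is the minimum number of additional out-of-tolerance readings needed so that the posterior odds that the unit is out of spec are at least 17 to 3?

5

Prior odds = 0.05/0.95 = 1/19.
Combined Bayes factor of the evidence already in hand = 1.4 × 0.6 = 0.84.
Odds after that evidence = (1/19) × 0.84 = 21/475.
Target odds = 17/3.
Need 3ⁿ ≥ 17/3 ÷ (21/475) = 8075/63.
3⁴ = 81 falls short of 8075/63 but 3⁵ = 243 reaches it, so n = 5.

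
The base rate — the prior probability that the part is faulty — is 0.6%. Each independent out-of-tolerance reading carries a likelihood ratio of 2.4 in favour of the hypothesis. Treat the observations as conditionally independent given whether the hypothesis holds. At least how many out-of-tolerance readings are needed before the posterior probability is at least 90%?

Prior odds: 0.006 ÷ 0.994 = 3/497.
Likelihood ratio per out-of-tolerance reading = 2.4.
Target odds: 0.9 ÷ 0.1 = 9.
Need (3/497) × 2.4ⁿ ≥ 9, i.e. 2.4ⁿ ≥ 1491.
2.4⁸ = 429981696/390625 falls short of 1491 but 2.4⁹ ≈2641.81 reaches it, so n = 9.

9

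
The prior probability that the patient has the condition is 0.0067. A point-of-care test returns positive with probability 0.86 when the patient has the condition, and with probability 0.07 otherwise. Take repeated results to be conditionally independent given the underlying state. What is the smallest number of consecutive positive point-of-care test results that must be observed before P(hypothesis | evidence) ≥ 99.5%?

Prior odds: 0.0067 ÷ 0.9933 = 67/9933.
Likelihood ratio of a positive result = 0.86/0.07 = 86/7.
Target odds: 0.995 ÷ 0.005 = 199.
Require (86/7)ⁿ ≥ 199 ÷ (67/9933) = 1976667/67.
(86/7)⁴ = 54700816/2401 falls short of 1976667/67 but (86/7)⁵ ≈279899 reaches it, so n = 5.

5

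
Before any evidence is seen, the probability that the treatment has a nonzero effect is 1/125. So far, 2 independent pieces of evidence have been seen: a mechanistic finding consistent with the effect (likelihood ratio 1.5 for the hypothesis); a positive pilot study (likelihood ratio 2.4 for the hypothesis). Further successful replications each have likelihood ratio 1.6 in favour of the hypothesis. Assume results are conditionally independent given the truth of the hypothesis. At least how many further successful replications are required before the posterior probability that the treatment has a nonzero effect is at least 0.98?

16

Prior odds = 0.008/0.992 = 1/124.
Combined Bayes factor of the evidence already in hand = 1.5 × 2.4 = 3.6.
Odds after that evidence = (1/124) × 3.6 = 9/310.
Target odds = 0.98/0.02 = 49.
Need 1.6ⁿ ≥ 49 ÷ (9/310) = 15190/9.
1.6¹⁵ ≈1152.92 falls short of 15190/9 but 1.6¹⁶ ≈1844.67 reaches it, so n = 16.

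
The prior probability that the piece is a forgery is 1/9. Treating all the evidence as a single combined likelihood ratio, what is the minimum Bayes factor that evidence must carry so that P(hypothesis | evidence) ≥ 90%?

Prior odds = (1/9)/(8/9) = 0.125.
Target odds = 0.9/0.1 = 9.
Required Bayes factor = 9 ÷ 0.125 = 72.

72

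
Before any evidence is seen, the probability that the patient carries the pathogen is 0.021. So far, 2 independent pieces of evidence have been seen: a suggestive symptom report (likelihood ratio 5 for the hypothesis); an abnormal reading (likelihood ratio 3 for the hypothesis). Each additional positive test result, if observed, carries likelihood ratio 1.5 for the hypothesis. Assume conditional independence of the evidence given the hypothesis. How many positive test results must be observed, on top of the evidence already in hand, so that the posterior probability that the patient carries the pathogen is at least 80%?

7

Prior odds = 0.021/0.979 = 21/979.
Combined Bayes factor of the evidence already in hand = 5 × 3 = 15.
Odds after that evidence = (21/979) × 15 = 315/979.
Target odds = 0.8/0.2 = 4.
Need 1.5ⁿ ≥ 4 ÷ (315/979) = 3916/315.
1.5⁶ = 11.390625 falls short of 3916/315 but 1.5⁷ = 17.0859375 reaches it, so n = 7.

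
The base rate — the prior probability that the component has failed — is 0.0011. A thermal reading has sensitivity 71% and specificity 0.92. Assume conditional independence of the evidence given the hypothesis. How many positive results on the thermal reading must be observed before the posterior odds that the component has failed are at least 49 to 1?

Prior odds = 0.0011/0.9989 = 11/9989.
False-positive rate = 1 − 0.92 = 0.08; likelihood ratio of a positive = 0.71/0.08 = 8.875.
Target odds = 49.
Need (11/9989) × 8.875ⁿ ≥ 49, i.e. 8.875ⁿ ≥ 489461/11.
8.875⁴ = 25411681/4096 falls short of 489461/11 but 8.875⁵ ≈55060.7 reaches it, so n = 5.

5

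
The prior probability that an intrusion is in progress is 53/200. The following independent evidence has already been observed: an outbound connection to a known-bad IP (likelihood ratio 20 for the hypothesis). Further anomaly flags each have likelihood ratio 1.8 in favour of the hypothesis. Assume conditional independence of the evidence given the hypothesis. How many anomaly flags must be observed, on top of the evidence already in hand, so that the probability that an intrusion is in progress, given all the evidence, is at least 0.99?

5

Prior odds = 0.265/0.735 = 53/147.
Bayes factor of the evidence already in hand = 20.
Odds after that evidence = (53/147) × 20 = 1060/147.
Target odds = 0.99/0.01 = 99.
Need 1.8ⁿ ≥ 99 ÷ (1060/147) = 14553/1060.
1.8⁴ = 10.4976 falls short of 14553/1060 but 1.8⁵ = 18.89568 reaches it, so n = 5.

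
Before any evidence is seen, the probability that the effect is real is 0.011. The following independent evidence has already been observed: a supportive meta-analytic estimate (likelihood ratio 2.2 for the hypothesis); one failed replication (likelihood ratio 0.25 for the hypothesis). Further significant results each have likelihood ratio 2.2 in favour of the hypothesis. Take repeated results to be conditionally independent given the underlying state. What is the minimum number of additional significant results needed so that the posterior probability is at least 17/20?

Prior odds = 0.011/0.989 = 11/989.
Combined Bayes factor of the evidence already in hand = 2.2 × 0.25 = 0.55.
Odds after that evidence = (11/989) × 0.55 = 121/19780.
Target odds = 0.85/0.15 = 17/3.
Need 2.2ⁿ ≥ 17/3 ÷ (121/19780) = 336260/363.
2.2⁸ = 214358881/390625 falls short of 336260/363 but 2.2⁹ ≈1207.27 reaches it, so n = 9.

9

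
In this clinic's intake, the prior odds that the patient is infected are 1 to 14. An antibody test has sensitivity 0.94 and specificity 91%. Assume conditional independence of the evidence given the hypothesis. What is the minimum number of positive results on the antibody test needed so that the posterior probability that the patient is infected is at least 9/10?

3

Prior odds = 1/14.
False-positive rate = 1 − 0.91 = 0.09; likelihood ratio of a positive = 0.94/0.09 = 94/9.
Target odds: 0.9 ÷ 0.1 = 9.
Require (94/9)ⁿ ≥ 9 ÷ (1/14) = 126.
(94/9)² = 8836/81 falls short of 126 but (94/9)³ = 830584/729 reaches it, so n = 3.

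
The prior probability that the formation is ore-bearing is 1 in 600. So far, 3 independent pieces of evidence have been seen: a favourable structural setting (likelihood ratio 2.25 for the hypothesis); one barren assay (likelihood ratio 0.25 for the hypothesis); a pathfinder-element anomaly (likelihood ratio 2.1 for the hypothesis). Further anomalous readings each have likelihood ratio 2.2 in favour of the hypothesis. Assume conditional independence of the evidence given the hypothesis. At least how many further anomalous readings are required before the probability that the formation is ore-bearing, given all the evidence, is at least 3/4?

10

Prior odds = (1/600)/(599/600) = 1/599.
Combined Bayes factor of the evidence already in hand = 2.25 × 0.25 × 2.1 = 1.18125.
Odds after that evidence = (1/599) × 1.18125 = 189/95840.
Target odds = 0.75/0.25 = 3.
Need 2.2ⁿ ≥ 3 ÷ (189/95840) = 95840/63.
2.2⁹ ≈1207.27 falls short of 95840/63 but 2.2¹⁰ ≈2655.99 reaches it, so n = 10.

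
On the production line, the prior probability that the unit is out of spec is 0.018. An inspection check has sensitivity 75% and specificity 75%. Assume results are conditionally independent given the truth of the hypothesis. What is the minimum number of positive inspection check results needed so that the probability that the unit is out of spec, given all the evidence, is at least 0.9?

6

Prior odds: 0.018 ÷ 0.982 = 9/491.
False-positive rate = 1 − 0.75 = 0.25; likelihood ratio of a positive = 0.75/0.25 = 3.
Target posterior odds = 0.9/0.1 = 9.
Need (9/491) × 3ⁿ ≥ 9, i.e. 3ⁿ ≥ 491.
3⁵ = 243 falls short of 491 but 3⁶ = 729 reaches it, so n = 6.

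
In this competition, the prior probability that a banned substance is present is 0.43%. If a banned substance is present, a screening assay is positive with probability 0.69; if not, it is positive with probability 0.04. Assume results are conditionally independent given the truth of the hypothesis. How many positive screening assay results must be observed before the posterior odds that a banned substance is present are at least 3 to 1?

3

Prior odds = 0.0043/0.9957 = 43/9957.
Likelihood ratio of a positive = 0.69/0.04 = 17.25.
Target odds = 3.
Need (43/9957) × 17.25ⁿ ≥ 3, i.e. 17.25ⁿ ≥ 29871/43.
17.25² = 297.5625 falls short of 29871/43 but 17.25³ = 5132.953125 reaches it, so n = 3.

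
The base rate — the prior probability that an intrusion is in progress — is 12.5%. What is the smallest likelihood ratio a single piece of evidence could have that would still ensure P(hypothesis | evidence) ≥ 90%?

63

Prior odds = 0.125/0.875 = 1/7.
Target odds = 0.9/0.1 = 9.
Required Bayes factor = 9 ÷ (1/7) = 63.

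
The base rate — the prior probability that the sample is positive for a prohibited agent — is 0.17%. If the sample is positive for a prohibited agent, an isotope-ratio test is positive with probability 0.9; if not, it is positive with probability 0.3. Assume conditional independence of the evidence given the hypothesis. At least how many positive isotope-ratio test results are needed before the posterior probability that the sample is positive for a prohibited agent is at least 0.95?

Prior odds: 0.0017 ÷ 0.9983 = 17/9983.
Likelihood ratio of a positive = 0.9/0.3 = 3.
Target odds: 0.95 ÷ 0.05 = 19.
Require 3ⁿ ≥ 19 ÷ (17/9983) = 189677/17.
3⁸ = 6561 falls short of 189677/17 but 3⁹ = 19683 reaches it, so n = 9.

9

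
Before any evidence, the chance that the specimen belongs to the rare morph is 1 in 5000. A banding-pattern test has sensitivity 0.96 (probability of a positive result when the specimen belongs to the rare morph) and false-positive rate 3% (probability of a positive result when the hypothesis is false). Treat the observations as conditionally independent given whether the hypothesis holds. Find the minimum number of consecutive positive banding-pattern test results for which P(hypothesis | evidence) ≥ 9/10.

Prior odds = 0.0002/0.9998 = 1/4999.
Likelihood ratio of a positive result = 0.96/0.03 = 32.
Target posterior odds = 0.9/0.1 = 9.
Require 32ⁿ ≥ 9 ÷ (1/4999) = 44991.
32³ = 32768 falls short of 44991 but 32⁴ = 1048576 reaches it, so n = 4.

4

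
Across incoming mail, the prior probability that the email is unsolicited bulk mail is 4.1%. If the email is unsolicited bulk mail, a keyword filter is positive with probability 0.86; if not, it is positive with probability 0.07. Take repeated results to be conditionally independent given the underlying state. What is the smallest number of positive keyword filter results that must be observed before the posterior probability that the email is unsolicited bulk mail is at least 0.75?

2

Prior odds: 0.041 ÷ 0.959 = 41/959.
Likelihood ratio of a positive = 0.86/0.07 = 86/7.
Target odds: 0.75 ÷ 0.25 = 3.
Require (86/7)ⁿ ≥ 3 ÷ (41/959) = 2877/41.
(86/7)¹ = 86/7 falls short of 2877/41 but (86/7)² = 7396/49 reaches it, so n = 2.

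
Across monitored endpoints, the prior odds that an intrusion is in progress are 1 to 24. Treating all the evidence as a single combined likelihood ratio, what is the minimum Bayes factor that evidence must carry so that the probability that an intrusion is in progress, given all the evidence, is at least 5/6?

120

Prior odds = 1/24.
Target odds = (5/6)/(1/6) = 5.
Required Bayes factor = 5 ÷ (1/24) = 120.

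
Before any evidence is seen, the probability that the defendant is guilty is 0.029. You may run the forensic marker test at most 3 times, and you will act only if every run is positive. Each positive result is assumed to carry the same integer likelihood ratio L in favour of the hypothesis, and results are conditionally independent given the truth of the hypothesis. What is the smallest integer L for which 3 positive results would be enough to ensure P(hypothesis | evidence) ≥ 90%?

7

Prior odds = 0.029/0.971 = 29/971.
Target odds = 0.9/0.1 = 9.
Need L³ ≥ 9 ÷ (29/971) = 8739/29.
6³ = 216 < 8739/29 ≤ 343 = 7³, so L = 7.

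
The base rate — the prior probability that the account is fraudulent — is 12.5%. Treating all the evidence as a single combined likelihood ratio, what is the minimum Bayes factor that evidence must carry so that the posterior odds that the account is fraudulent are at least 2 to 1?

14

Prior odds = 0.125/0.875 = 1/7.
Target odds = 2.
Required Bayes factor = 2 ÷ (1/7) = 14.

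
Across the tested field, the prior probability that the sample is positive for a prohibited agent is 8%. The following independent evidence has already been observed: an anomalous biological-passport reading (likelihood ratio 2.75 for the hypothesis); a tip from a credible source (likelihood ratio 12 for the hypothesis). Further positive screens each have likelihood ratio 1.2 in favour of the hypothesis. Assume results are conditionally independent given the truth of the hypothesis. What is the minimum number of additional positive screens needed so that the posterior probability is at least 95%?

Prior odds = 0.08/0.92 = 2/23.
Combined Bayes factor of the evidence already in hand = 2.75 × 12 = 33.
Odds after that evidence = (2/23) × 33 = 66/23.
Target odds = 0.95/0.05 = 19.
Need 1.2ⁿ ≥ 19 ÷ (66/23) = 437/66.
1.2¹⁰ = 60466176/9765625 falls short of 437/66 but 1.2¹¹ = 362797056/48828125 reaches it, so n = 11.

11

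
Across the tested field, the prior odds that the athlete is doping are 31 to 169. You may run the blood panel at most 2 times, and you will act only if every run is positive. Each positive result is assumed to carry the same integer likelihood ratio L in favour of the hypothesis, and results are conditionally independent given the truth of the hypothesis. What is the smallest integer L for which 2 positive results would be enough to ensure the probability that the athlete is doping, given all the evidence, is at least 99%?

Prior odds = 31/169.
Target odds = 0.99/0.01 = 99.
Need L² ≥ 99 ÷ (31/169) = 16731/31.
23² = 529 < 16731/31 ≤ 576 = 24², so L = 24.

24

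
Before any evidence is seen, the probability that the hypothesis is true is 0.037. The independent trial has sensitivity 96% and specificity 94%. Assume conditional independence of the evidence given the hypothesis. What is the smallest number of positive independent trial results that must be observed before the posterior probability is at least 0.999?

4

Prior odds = 0.037/0.963 = 37/963.
False-positive rate = 1 − 0.94 = 0.06; likelihood ratio of a positive = 0.96/0.06 = 16.
Target posterior odds = 0.999/0.001 = 999.
Require 16ⁿ ≥ 999 ÷ (37/963) = 26001.
16³ = 4096 falls short of 26001 but 16⁴ = 65536 reaches it, so n = 4.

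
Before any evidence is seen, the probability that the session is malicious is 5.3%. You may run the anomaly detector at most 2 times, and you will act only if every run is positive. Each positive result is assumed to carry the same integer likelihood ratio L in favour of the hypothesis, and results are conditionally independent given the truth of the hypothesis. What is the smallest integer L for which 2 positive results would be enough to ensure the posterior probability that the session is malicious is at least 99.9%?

134

Prior odds = 0.053/0.947 = 53/947.
Target odds = 0.999/0.001 = 999.
Need L² ≥ 999 ÷ (53/947) = 946053/53.
133² = 17689 < 946053/53 ≤ 17956 = 134², so L = 134.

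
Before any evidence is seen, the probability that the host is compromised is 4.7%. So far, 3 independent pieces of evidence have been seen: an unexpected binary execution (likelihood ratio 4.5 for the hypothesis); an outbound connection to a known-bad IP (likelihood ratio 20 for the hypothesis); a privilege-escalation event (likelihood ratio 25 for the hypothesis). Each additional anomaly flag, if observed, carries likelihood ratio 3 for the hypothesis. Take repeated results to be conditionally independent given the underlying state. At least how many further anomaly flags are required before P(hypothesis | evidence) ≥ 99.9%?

Prior odds = 0.047/0.953 = 47/953.
Combined Bayes factor of the evidence already in hand = 4.5 × 20 × 25 = 2250.
Odds after that evidence = (47/953) × 2250 = 105750/953.
Target odds = 0.999/0.001 = 999.
Need 3ⁿ ≥ 999 ÷ (105750/953) = 105783/11750.
3² = 9 falls short of 105783/11750 but 3³ = 27 reaches it, so n = 3.

3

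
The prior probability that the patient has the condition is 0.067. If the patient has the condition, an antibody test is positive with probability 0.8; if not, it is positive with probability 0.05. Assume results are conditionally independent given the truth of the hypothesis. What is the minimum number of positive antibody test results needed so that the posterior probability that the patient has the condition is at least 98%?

3

Prior odds = 0.067/0.933 = 67/933.
Likelihood ratio of a positive = 0.8/0.05 = 16.
Target posterior odds = 0.98/0.02 = 49.
Require 16ⁿ ≥ 49 ÷ (67/933) = 45717/67.
16² = 256 falls short of 45717/67 but 16³ = 4096 reaches it, so n = 3.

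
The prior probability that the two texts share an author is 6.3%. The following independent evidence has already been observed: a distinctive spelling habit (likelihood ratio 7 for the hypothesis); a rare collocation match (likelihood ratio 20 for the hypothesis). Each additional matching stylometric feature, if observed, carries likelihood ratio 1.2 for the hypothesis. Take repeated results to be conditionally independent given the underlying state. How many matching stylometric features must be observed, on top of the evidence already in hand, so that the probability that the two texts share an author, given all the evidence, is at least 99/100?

Prior odds = 0.063/0.937 = 63/937.
Combined Bayes factor of the evidence already in hand = 7 × 20 = 140.
Odds after that evidence = (63/937) × 140 = 8820/937.
Target odds = 0.99/0.01 = 99.
Need 1.2ⁿ ≥ 99 ÷ (8820/937) = 10307/980.
1.2¹² ≈8.9161 falls short of 10307/980 but 1.2¹³ ≈10.6993 reaches it, so n = 13.

13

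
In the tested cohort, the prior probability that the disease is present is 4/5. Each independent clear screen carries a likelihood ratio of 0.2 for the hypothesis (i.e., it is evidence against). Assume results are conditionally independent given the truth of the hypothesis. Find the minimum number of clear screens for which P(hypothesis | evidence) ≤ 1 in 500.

5

Prior odds = 0.8/0.2 = 4.
Likelihood ratio per clear screen = 0.2.
Target posterior odds = 0.002/0.998 = 1/499.
Need 4 × 0.2ⁿ ≤ 1/499, i.e. 0.2ⁿ ≤ 1/1996.
0.2⁴ = 0.0016 is still above 1/1996 but 0.2⁵ = 0.00032 is at or below it, so n = 5.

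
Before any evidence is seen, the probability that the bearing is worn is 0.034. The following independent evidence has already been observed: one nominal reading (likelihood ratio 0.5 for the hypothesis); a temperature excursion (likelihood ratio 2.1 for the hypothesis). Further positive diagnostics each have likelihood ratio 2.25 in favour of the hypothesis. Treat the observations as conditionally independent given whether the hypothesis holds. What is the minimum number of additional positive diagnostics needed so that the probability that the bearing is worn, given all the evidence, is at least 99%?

10

Prior odds = 0.034/0.966 = 17/483.
Combined Bayes factor of the evidence already in hand = 0.5 × 2.1 = 1.05.
Odds after that evidence = (17/483) × 1.05 = 17/460.
Target odds = 0.99/0.01 = 99.
Need 2.25ⁿ ≥ 99 ÷ (17/460) = 45540/17.
2.25⁹ = 387420489/262144 falls short of 45540/17 but 2.25¹⁰ ≈3325.26 reaches it, so n = 10.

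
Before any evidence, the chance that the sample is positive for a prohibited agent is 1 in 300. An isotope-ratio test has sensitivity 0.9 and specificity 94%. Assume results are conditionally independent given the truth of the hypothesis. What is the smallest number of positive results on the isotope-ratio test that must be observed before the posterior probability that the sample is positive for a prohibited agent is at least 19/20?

4

Prior odds = (1/300)/(299/300) = 1/299.
False-positive rate = 1 − 0.94 = 0.06; likelihood ratio of a positive = 0.9/0.06 = 15.
Target odds: 0.95 ÷ 0.05 = 19.
Need (1/299) × 15ⁿ ≥ 19, i.e. 15ⁿ ≥ 5681.
15³ = 3375 falls short of 5681 but 15⁴ = 50625 reaches it, so n = 4.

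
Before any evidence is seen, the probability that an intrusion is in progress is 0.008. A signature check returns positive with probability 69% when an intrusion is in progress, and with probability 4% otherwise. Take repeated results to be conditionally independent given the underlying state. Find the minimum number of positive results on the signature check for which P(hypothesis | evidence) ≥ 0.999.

5

Prior odds = 0.008/0.992 = 1/124.
Likelihood ratio of a positive result = 0.69/0.04 = 17.25.
Target posterior odds = 0.999/0.001 = 999.
Need (1/124) × 17.25ⁿ ≥ 999, i.e. 17.25ⁿ ≥ 123876.
17.25⁴ = 22667121/256 falls short of 123876 but 17.25⁵ ≈1.52737e+06 reaches it, so n = 5.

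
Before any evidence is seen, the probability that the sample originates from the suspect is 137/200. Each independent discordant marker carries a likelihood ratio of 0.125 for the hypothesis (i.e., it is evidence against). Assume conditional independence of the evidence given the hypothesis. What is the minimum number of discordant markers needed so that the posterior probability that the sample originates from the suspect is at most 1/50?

3

Prior odds: 0.685 ÷ 0.315 = 137/63.
Likelihood ratio per discordant marker = 0.125.
Target odds: 0.02 ÷ 0.98 = 1/49.
Require 0.125ⁿ ≤ 1/49 ÷ (137/63) = 9/959.
0.125² = 0.015625 is still above 9/959 but 0.125³ = 0.001953125 is at or below it, so n = 3.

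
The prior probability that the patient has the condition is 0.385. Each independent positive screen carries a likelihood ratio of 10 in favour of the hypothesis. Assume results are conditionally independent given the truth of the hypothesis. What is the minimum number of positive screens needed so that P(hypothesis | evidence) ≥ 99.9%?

4

Prior odds = 0.385/0.615 = 77/123.
Likelihood ratio per positive screen = 10.
Target posterior odds = 0.999/0.001 = 999.
Need (77/123) × 10ⁿ ≥ 999, i.e. 10ⁿ ≥ 122877/77.
10³ = 1000 falls short of 122877/77 but 10⁴ = 10000 reaches it, so n = 4.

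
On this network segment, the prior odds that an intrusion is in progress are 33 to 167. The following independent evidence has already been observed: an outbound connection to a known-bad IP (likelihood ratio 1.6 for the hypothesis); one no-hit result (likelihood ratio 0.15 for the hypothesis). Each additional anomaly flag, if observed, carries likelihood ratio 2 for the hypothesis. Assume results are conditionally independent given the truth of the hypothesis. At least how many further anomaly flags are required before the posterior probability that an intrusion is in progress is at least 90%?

Prior odds = 33/167.
Combined Bayes factor of the evidence already in hand = 1.6 × 0.15 = 0.24.
Odds after that evidence = (33/167) × 0.24 = 198/4175.
Target odds = 0.9/0.1 = 9.
Need 2ⁿ ≥ 9 ÷ (198/4175) = 4175/22.
2⁷ = 128 falls short of 4175/22 but 2⁸ = 256 reaches it, so n = 8.

8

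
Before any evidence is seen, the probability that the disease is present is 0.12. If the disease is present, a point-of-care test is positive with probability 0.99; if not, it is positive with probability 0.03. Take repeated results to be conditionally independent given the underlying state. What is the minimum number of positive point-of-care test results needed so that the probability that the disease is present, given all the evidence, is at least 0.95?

Prior odds = 0.12/0.88 = 3/22.
Likelihood ratio of a positive = 0.99/0.03 = 33.
Target odds: 0.95 ÷ 0.05 = 19.
Need (3/22) × 33ⁿ ≥ 19, i.e. 33ⁿ ≥ 418/3.
33¹ = 33 falls short of 418/3 but 33² = 1089 reaches it, so n = 2.

2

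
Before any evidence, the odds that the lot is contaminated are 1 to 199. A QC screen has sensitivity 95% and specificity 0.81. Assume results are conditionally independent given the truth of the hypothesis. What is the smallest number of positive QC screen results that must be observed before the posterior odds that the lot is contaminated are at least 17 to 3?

Prior odds = 1/199.
False-positive rate = 1 − 0.81 = 0.19; likelihood ratio of a positive = 0.95/0.19 = 5.
Target odds = 17/3.
Require 5ⁿ ≥ 17/3 ÷ (1/199) = 3383/3.
5⁴ = 625 falls short of 3383/3 but 5⁵ = 3125 reaches it, so n = 5.

5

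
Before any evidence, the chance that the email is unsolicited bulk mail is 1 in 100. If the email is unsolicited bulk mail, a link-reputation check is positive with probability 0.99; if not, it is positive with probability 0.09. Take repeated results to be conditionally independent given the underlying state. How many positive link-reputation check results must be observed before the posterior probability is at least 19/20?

Prior odds: 0.01 ÷ 0.99 = 1/99.
Likelihood ratio of a positive = 0.99/0.09 = 11.
Target odds: 0.95 ÷ 0.05 = 19.
Need (1/99) × 11ⁿ ≥ 19, i.e. 11ⁿ ≥ 1881.
11³ = 1331 falls short of 1881 but 11⁴ = 14641 reaches it, so n = 4.

4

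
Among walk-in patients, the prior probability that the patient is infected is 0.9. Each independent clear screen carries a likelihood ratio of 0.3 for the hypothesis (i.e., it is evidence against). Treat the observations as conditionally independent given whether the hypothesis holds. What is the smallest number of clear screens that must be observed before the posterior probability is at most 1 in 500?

7

Prior odds: 0.9 ÷ 0.1 = 9.
Likelihood ratio per clear screen = 0.3.
Target odds: 0.002 ÷ 0.998 = 1/499.
Require 0.3ⁿ ≤ 1/499 ÷ 9 = 1/4491.
0.3⁶ = 729/1000000 is still above 1/4491 but 0.3⁷ = 2187/10000000 is at or below it, so n = 7.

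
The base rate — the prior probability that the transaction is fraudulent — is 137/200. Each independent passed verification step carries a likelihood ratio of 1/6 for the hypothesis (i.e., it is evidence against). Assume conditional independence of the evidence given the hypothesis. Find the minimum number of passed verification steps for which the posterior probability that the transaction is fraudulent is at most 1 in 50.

Prior odds = 0.685/0.315 = 137/63.
Likelihood ratio per passed verification step = 1/6.
Target odds: 0.02 ÷ 0.98 = 1/49.
Need (137/63) × (1/6)ⁿ ≤ 1/49, i.e. (1/6)ⁿ ≤ 9/959.
(1/6)² = 1/36 is still above 9/959 but (1/6)³ = 1/216 is at or below it, so n = 3.

3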